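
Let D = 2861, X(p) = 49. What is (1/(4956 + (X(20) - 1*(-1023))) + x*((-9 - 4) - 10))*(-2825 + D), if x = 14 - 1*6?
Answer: -9982359/1507 ≈ -6624.0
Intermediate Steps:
x = 8 (x = 14 - 6 = 8)
(1/(4956 + (X(20) - 1*(-1023))) + x*((-9 - 4) - 10))*(-2825 + D) = (1/(4956 + (49 - 1*(-1023))) + 8*((-9 - 4) - 10))*(-2825 + 2861) = (1/(4956 + (49 + 1023)) + 8*(-13 - 10))*36 = (1/(4956 + 1072) + 8*(-23))*36 = (1/6028 - 184)*36 = -1109151/6028*36 = -9982359/1507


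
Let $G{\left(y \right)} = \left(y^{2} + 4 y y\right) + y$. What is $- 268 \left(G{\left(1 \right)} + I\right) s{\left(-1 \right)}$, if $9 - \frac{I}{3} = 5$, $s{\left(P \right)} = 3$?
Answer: $-14472$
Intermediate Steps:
$I = 12$ ($I = 27 - 15 = 12$)
$G{\left(y \right)} = y + 5 y^{2}$ ($G{\left(y \right)} = \left(y^{2} + 4 y^{2}\right) + y = 5 y^{2} + y = y + 5 y^{2}$)
$- 268 \left(G{\left(1 \right)} + I\right) s{\left(-1 \right)} = - 268 \left(1 \left(1 + 5 \cdot 1\right) + 12\right) 3 = - 268 \left(1 \left(1 + 5\right) + 12\right) 3 = - 268 \left(1 \cdot 6 + 12\right) 3 = - 268 \left(6 + 12\right) 3 = - 268 \cdot 18 \cdot 3 = \left(-268\right) 54 = -14472$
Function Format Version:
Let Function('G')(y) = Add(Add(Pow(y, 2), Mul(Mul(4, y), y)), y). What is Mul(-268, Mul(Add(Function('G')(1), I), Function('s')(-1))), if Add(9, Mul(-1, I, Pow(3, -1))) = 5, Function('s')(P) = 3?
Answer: -14472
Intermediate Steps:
I = 12 (I = Add(27, Mul(-3, 5)) = Add(27, -15) = 12)
Function('G')(y) = Add(y, Mul(5, Pow(y, 2))) (Function('G')(y) = Add(Add(Pow(y, 2), Mul(4, Pow(y, 2))), y) = Add(Mul(5, Pow(y, 2)), y) = Add(y, Mul(5, Pow(y, 2))))
Mul(-268, Mul(Add(Function('G')(1), I), Function('s')(-1))) = Mul(-268, Mul(Add(Mul(1, Add(1, Mul(5, 1))), 12), 3)) = Mul(-268, Mul(Add(Mul(1, Add(1, 5)), 12), 3)) = Mul(-268, Mul(Add(Mul(1, 6), 12), 3)) = Mul(-268, Mul(Add(6, 12), 3)) = Mul(-268, Mul(18, 3)) = Mul(-268, 54) = -14472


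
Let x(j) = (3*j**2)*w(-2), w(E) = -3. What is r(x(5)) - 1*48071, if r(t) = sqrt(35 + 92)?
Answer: -48071 + sqrt(127) ≈ -48060.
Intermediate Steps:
x(j) = -9*j**2 (x(j) = (3*j**2)*(-3) = -9*j**2)
r(t) = sqrt(127)
r(x(5)) - 1*48071 = sqrt(127) - 1*48071 = sqrt(127) - 48071 = -48071 + sqrt(127)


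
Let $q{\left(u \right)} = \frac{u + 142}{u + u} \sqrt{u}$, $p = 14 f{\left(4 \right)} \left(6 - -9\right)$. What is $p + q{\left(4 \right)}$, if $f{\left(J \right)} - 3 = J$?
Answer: $\frac{3013}{2} \approx 1506.5$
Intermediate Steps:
$f{\left(J \right)} = 3 + J$
$p = 1470$ ($p = 14 \left(3 + 4\right) \left(6 - -9\right) = 14 \cdot 7 \left(6 + 9\right) = 98 \cdot 15 = 1470$)
$q{\left(u \right)} = \frac{142 + u}{2 \sqrt{u}}$ ($q{\left(u \right)} = \frac{142 + u}{2 u} \sqrt{u} = \frac{142 + u}{2 \sqrt{u}}$)
$p + q{\left(4 \right)} = 1470 + \frac{142 + 4}{2 \cdot 2} = 1470 + \frac{1}{2} \cdot \frac{1}{2} \cdot 146 = 1470 + \frac{73}{2} = \frac{3013}{2}$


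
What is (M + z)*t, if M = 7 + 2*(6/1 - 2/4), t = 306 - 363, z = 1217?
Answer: -70395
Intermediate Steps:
t = -57
M = 18 (M = 7 + 2*(6*1 - 2*1/4) = 7 + 2*(6 - 1/2) = 7 + 2*(11/2) = 7 + 11 = 18)
(M + z)*t = (18 + 1217)*(-57) = 1235*(-57) = -70395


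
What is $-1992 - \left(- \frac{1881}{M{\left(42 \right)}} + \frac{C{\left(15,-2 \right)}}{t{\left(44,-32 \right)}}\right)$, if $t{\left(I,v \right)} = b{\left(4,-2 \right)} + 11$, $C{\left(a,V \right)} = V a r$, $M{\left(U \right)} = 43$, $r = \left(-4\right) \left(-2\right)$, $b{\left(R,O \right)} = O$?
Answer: $- \frac{247885}{129} \approx -1921.6$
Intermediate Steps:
$r = 8$
$C{\left(a,V \right)} = 8 V a$ ($C{\left(a,V \right)} = V a 8 = 8 V a$)
$t{\left(I,v \right)} = 9$ ($t{\left(I,v \right)} = -2 + 11 = 9$)
$-1992 - \left(- \frac{1881}{M{\left(42 \right)}} + \frac{C{\left(15,-2 \right)}}{t{\left(44,-32 \right)}}\right) = -1992 - \left(- \frac{1881}{43} + \frac{8 \left(-2\right) 15}{9}\right) = -1992 - \left(\left(-1881\right) \frac{1}{43} - \frac{80}{3}\right) = -1992 - \left(- \frac{1881}{43} - \frac{80}{3}\right) = -1992 - - \frac{9083}{129} = -1992 + \frac{9083}{129} = - \frac{247885}{129}$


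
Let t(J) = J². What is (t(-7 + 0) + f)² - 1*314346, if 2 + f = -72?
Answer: -313721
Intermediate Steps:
f = -74 (f = -2 - 72 = -74)
(t(-7 + 0) + f)² - 1*314346 = ((-7 + 0)² - 74)² - 1*314346 = ((-7)² - 74)² - 314346 = (49 - 74)² - 314346 = (-25)² - 314346 = 625 - 314346 = -313721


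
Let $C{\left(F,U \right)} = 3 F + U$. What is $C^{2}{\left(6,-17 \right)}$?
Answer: $1$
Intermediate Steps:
$C{\left(F,U \right)} = U + 3 F$
$C^{2}{\left(6,-17 \right)} = \left(-17 + 3 \cdot 6\right)^{2} = \left(-17 + 18\right)^{2} = 1^{2} = 1$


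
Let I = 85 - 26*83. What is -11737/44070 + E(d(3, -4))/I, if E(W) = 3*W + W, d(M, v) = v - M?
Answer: -7698947/30452370 ≈ -0.25282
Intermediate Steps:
E(W) = 4*W
I = -2073 (I = 85 - 2158 = -2073)
-11737/44070 + E(d(3, -4))/I = -11737/44070 + (4*(-4 - 1*3))/(-2073) = -11737*1/44070 + (4*(-4 - 3))*(-1/2073) = -11737/44070 + (4*(-7))*(-1/2073) = -11737/44070 - 28*(-1/2073) = -11737/44070 + 28/2073 = -7698947/30452370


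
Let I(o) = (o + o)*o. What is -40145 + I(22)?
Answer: -39177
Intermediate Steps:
I(o) = 2*o**2 (I(o) = (2*o)*o = 2*o**2)
-40145 + I(22) = -40145 + 2*22**2 = -40145 + 2*484 = -40145 + 968 = -39177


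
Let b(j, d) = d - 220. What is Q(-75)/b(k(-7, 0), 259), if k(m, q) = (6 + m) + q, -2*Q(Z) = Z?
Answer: 25/26 ≈ 0.96154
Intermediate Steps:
Q(Z) = -Z/2
k(m, q) = 6 + m + q
b(j, d) = -220 + d
Q(-75)/b(k(-7, 0), 259) = (-1/2*(-75))/(-220 + 259) = (75/2)/39 = (75/2)*(1/39) = 25/26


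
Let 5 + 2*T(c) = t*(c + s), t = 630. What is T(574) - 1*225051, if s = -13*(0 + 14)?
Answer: -203147/2 ≈ -1.0157e+5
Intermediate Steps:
s = -182 (s = -13*14 = -182)
T(c) = -114665/2 + 315*c (T(c) = -5/2 + (630*(c - 182))/2 = -5/2 + (630*(-182 + c))/2 = -5/2 + (-114660 + 630*c)/2 = -5/2 + (-57330 + 315*c) = -114665/2 + 315*c)
T(574) - 1*225051 = (-114665/2 + 315*574) - 1*225051 = (-114665/2 + 180810) - 225051 = 246955/2 - 225051 = -203147/2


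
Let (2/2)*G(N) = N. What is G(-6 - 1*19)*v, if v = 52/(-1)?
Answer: 1300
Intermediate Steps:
v = -52 (v = 52*(-1) = -52)
G(N) = N
G(-6 - 1*19)*v = (-6 - 1*19)*(-52) = (-6 - 19)*(-52) = -25*(-52) = 1300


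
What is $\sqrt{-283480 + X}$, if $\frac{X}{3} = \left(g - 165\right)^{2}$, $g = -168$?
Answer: $\sqrt{49187} \approx 221.78$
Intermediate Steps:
$X = 332667$ ($X = 3 \left(-168 - 165\right)^{2} = 3 \left(-333\right)^{2} = 3 \cdot 110889 = 332667$)
$\sqrt{-283480 + X} = \sqrt{-283480 + 332667} = \sqrt{49187}$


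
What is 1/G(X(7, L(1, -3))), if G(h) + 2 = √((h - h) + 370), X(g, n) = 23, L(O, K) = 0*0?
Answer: 1/183 + √370/366 ≈ 0.058020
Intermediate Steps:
L(O, K) = 0
G(h) = -2 + √370 (G(h) = -2 + √((h - h) + 370) = -2 + √(0 + 370) = -2 + √370)
1/G(X(7, L(1, -3))) = 1/(-2 + √370)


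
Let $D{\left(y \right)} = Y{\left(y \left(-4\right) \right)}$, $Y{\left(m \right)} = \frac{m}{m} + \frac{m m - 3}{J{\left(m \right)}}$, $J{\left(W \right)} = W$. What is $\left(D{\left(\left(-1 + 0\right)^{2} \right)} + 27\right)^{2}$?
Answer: $\frac{9801}{16} \approx 612.56$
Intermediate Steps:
$Y{\left(m \right)} = 1 + \frac{-3 + m^{2}}{m}$ ($Y{\left(m \right)} = \frac{m}{m} + \frac{m m - 3}{m} = 1 + \frac{m^{2} - 3}{m} = 1 + \frac{-3 + m^{2}}{m}$)
$D{\left(y \right)} = 1 - 4 y + \frac{3}{4 y}$ ($D{\left(y \right)} = 1 + y \left(-4\right) - \frac{3}{y \left(-4\right)} = 1 - 4 y - \frac{3}{\left(-4\right) y} = 1 - 4 y - 3 \left(- \frac{1}{4 y}\right) = 1 - 4 y + \frac{3}{4 y}$)
$\left(D{\left(\left(-1 + 0\right)^{2} \right)} + 27\right)^{2} = \left(\left(1 - 4 \left(-1 + 0\right)^{2} + \frac{3}{4 \left(-1 + 0\right)^{2}}\right) + 27\right)^{2} = \left(\left(1 - 4 \left(-1\right)^{2} + \frac{3}{4 \left(-1\right)^{2}}\right) + 27\right)^{2} = \left(\left(1 - 4 + \frac{3}{4 \cdot 1}\right) + 27\right)^{2} = \left(\left(1 - 4 + \frac{3}{4} \cdot 1\right) + 27\right)^{2} = \left(\left(1 - 4 + \frac{3}{4}\right) + 27\right)^{2} = \left(- \frac{9}{4} + 27\right)^{2} = \left(\frac{99}{4}\right)^{2} = \frac{9801}{16}$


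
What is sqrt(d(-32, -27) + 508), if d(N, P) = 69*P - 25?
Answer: 2*I*sqrt(345) ≈ 37.148*I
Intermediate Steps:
d(N, P) = -25 + 69*P
sqrt(d(-32, -27) + 508) = sqrt((-25 + 69*(-27)) + 508) = sqrt((-25 - 1863) + 508) = sqrt(-1888 + 508) = sqrt(-1380) = 2*I*sqrt(345)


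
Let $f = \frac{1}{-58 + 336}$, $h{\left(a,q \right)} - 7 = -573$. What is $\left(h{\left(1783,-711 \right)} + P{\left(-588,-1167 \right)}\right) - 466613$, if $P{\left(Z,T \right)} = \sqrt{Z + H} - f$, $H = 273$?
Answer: $- \frac{129875763}{278} + 3 i \sqrt{35} \approx -4.6718 \cdot 10^{5} + 17.748 i$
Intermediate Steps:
$h{\left(a,q \right)} = -566$ ($h{\left(a,q \right)} = 7 - 573 = -566$)
$f = \frac{1}{278} \approx 0.0035971$
$P{\left(Z,T \right)} = - \frac{1}{278} + \sqrt{273 + Z}$ ($P{\left(Z,T \right)} = \sqrt{Z + 273} - \frac{1}{278} = \sqrt{273 + Z} - \frac{1}{278} = - \frac{1}{278} + \sqrt{273 + Z}$)
$\left(h{\left(1783,-711 \right)} + P{\left(-588,-1167 \right)}\right) - 466613 = \left(-566 - \left(\frac{1}{278} - \sqrt{273 - 588}\right)\right) - 466613 = \left(-566 - \left(\frac{1}{278} - \sqrt{-315}\right)\right) - 466613 = \left(-566 - \left(\frac{1}{278} - 3 i \sqrt{35}\right)\right) - 466613 = \left(- \frac{157349}{278} + 3 i \sqrt{35}\right) - 466613 = - \frac{129875763}{278} + 3 i \sqrt{35}$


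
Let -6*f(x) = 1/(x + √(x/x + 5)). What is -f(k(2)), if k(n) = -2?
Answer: ⅙ + √6/12 ≈ 0.37079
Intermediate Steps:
f(x) = -1/(6*(x + √6)) (f(x) = -1/(6*(x + √(x/x + 5))) = -1/(6*(x + √(1 + 5))) = -1/(6*(x + √6)))
-f(k(2)) = -(-1)/(6*(-2) + 6*√6) = -(-1)/(-12 + 6*√6) = 1/(-12 + 6*√6)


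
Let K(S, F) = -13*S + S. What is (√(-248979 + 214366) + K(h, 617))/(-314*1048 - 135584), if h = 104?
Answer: 78/29041 - I*√34613/464656 ≈ 0.0026859 - 0.00040039*I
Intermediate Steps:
K(S, F) = -12*S
(√(-248979 + 214366) + K(h, 617))/(-314*1048 - 135584) = (√(-248979 + 214366) - 12*104)/(-314*1048 - 135584) = (√(-34613) - 1248)/(-329072 - 135584) = (I*√34613 - 1248)/(-464656) = (-1248 + I*√34613)*(-1/464656) = 78/29041 - I*√34613/464656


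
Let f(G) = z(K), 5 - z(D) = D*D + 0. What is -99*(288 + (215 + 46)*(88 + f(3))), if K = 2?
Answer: -2328183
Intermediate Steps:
z(D) = 5 - D² (z(D) = 5 - (D*D + 0) = 5 - (D² + 0) = 5 - D²)
f(G) = 1 (f(G) = 5 - 1*2² = 5 - 1*4 = 5 - 4 = 1)
-99*(288 + (215 + 46)*(88 + f(3))) = -99*(288 + (215 + 46)*(88 + 1)) = -99*(288 + 261*89) = -99*(288 + 23229) = -99*23517 = -2328183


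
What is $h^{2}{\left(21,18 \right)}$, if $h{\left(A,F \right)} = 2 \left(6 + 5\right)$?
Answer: $484$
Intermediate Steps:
$h{\left(A,F \right)} = 22$ ($h{\left(A,F \right)} = 2 \cdot 11 = 22$)
$h^{2}{\left(21,18 \right)} = 22^{2} = 484$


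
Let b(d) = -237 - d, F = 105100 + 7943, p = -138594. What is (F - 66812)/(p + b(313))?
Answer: -46231/139144 ≈ -0.33225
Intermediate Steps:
F = 113043
(F - 66812)/(p + b(313)) = (113043 - 66812)/(-138594 + (-237 - 1*313)) = 46231/(-138594 + (-237 - 313)) = 46231/(-138594 - 550) = 46231/(-139144) = 46231*(-1/139144) = -46231/139144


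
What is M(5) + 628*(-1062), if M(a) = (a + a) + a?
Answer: -666921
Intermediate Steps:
M(a) = 3*a (M(a) = 2*a + a = 3*a)
M(5) + 628*(-1062) = 3*5 + 628*(-1062) = 15 - 666936 = -666921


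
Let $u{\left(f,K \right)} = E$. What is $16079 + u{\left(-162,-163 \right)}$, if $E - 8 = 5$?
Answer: $16092$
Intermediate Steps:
$E = 13$ ($E = 8 + 5 = 13$)
$u{\left(f,K \right)} = 13$
$16079 + u{\left(-162,-163 \right)} = 16079 + 13 = 16092$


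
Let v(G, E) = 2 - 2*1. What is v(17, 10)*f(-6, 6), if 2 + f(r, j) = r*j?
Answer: 0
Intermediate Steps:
v(G, E) = 0 (v(G, E) = 2 - 2 = 0)
f(r, j) = -2 + j*r (f(r, j) = -2 + r*j = -2 + j*r)
v(17, 10)*f(-6, 6) = 0*(-2 + 6*(-6)) = 0*(-2 - 36) = 0*(-38) = 0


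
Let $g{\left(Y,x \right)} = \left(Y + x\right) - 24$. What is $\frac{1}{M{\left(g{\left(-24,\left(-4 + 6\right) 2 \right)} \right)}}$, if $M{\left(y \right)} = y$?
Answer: $- \frac{1}{44} \approx -0.022727$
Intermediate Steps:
$g{\left(Y,x \right)} = -24 + Y + x$
$\frac{1}{M{\left(g{\left(-24,\left(-4 + 6\right) 2 \right)} \right)}} = \frac{1}{-24 - 24 + \left(-4 + 6\right) 2} = \frac{1}{-24 - 24 + 2 \cdot 2} = \frac{1}{-24 - 24 + 4} = \frac{1}{-44} = - \frac{1}{44}$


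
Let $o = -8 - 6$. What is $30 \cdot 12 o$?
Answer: $-5040$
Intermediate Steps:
$o = -14$
$30 \cdot 12 o = 30 \cdot 12 \left(-14\right) = 360 \left(-14\right) = -5040$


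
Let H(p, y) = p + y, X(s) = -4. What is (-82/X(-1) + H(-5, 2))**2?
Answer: 1225/4 ≈ 306.25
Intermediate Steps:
(-82/X(-1) + H(-5, 2))**2 = (-82/(-4) + (-5 + 2))**2 = (-82*(-1/4) - 3)**2 = (41/2 - 3)**2 = (35/2)**2 = 1225/4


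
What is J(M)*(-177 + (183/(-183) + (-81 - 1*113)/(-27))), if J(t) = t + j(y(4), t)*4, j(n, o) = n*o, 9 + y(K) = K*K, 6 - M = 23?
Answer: 2273716/27 ≈ 84212.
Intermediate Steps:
M = -17 (M = 6 - 1*23 = 6 - 23 = -17)
y(K) = -9 + K² (y(K) = -9 + K*K = -9 + K²)
J(t) = 29*t (J(t) = t + ((-9 + 4²)*t)*4 = t + ((-9 + 16)*t)*4 = t + (7*t)*4 = t + 28*t = 29*t)
J(M)*(-177 + (183/(-183) + (-81 - 1*113)/(-27))) = (29*(-17))*(-177 + (183/(-183) + (-81 - 1*113)/(-27))) = -493*(-177 + (183*(-1/183) + (-81 - 113)*(-1/27))) = -493*(-177 + (-1 - 194*(-1/27))) = -493*(-177 + (-1 + 194/27)) = -493*(-177 + 167/27) = -493*(-4612/27) = 2273716/27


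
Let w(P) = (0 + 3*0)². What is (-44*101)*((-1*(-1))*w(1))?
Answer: 0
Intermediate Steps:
w(P) = 0 (w(P) = (0 + 0)² = 0² = 0)
(-44*101)*((-1*(-1))*w(1)) = (-44*101)*(-1*(-1)*0) = -4444*0 = 0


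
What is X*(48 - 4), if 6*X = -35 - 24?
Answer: -1298/3 ≈ -432.67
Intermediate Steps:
X = -59/6 (X = (-35 - 24)/6 = (⅙)*(-59) = -59/6 ≈ -9.8333)
X*(48 - 4) = -59*(48 - 4)/6 = -59/6*44 = -1298/3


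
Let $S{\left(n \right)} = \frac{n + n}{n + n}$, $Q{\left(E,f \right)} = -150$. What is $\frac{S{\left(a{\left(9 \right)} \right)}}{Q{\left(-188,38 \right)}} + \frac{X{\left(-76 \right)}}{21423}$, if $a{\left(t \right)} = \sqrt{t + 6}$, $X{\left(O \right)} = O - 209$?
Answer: $- \frac{21391}{1071150} \approx -0.01997$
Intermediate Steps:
$X{\left(O \right)} = -209 + O$
$a{\left(t \right)} = \sqrt{6 + t}$
$S{\left(n \right)} = 1$ ($S{\left(n \right)} = \frac{2 n}{2 n} = 2 n \frac{1}{2 n} = 1$)
$\frac{S{\left(a{\left(9 \right)} \right)}}{Q{\left(-188,38 \right)}} + \frac{X{\left(-76 \right)}}{21423} = 1 \frac{1}{-150} + \frac{-209 - 76}{21423} = 1 \left(- \frac{1}{150}\right) - \frac{95}{7141} = - \frac{1}{150} - \frac{95}{7141} = - \frac{21391}{1071150}$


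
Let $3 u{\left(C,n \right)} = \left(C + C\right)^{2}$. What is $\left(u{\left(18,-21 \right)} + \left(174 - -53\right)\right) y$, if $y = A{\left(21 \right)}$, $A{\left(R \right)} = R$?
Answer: $13839$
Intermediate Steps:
$u{\left(C,n \right)} = \frac{4 C^{2}}{3}$ ($u{\left(C,n \right)} = \frac{\left(C + C\right)^{2}}{3} = \frac{\left(2 C\right)^{2}}{3} = \frac{4 C^{2}}{3}$)
$y = 21$
$\left(u{\left(18,-21 \right)} + \left(174 - -53\right)\right) y = \left(\frac{4 \cdot 18^{2}}{3} + \left(174 - -53\right)\right) 21 = \left(\frac{4}{3} \cdot 324 + \left(174 + 53\right)\right) 21 = \left(432 + 227\right) 21 = 659 \cdot 21 = 13839$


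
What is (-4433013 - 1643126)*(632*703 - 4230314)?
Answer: 23004371624502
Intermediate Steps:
(-4433013 - 1643126)*(632*703 - 4230314) = -6076139*(444296 - 4230314) = -6076139*(-3786018) = 23004371624502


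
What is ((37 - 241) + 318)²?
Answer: 12996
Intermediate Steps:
((37 - 241) + 318)² = (-204 + 318)² = 114² = 12996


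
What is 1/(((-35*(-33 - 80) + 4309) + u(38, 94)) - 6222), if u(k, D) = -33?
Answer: 1/2009 ≈ 0.00049776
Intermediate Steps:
1/(((-35*(-33 - 80) + 4309) + u(38, 94)) - 6222) = 1/(((-35*(-33 - 80) + 4309) - 33) - 6222) = 1/(((-35*(-113) + 4309) - 33) - 6222) = 1/(((3955 + 4309) - 33) - 6222) = 1/((8264 - 33) - 6222) = 1/(8231 - 6222) = 1/2009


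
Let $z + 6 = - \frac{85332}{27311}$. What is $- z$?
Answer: $\frac{249198}{27311} \approx 9.1245$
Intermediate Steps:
$z = - \frac{249198}{27311}$ ($z = -6 - \frac{85332}{27311} = - \frac{249198}{27311} \approx -9.1245$)
$- z = \left(-1\right) \left(- \frac{249198}{27311}\right) = \frac{249198}{27311}$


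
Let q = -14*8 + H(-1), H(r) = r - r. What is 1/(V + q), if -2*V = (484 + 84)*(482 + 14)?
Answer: -1/140976 ≈ -7.0934e-6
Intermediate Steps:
H(r) = 0
q = -112 (q = -14*8 + 0 = -112 + 0 = -112)
V = -140864 (V = -(484 + 84)*(482 + 14)/2 = -284*496 = -1/2*281728 = -140864)
1/(V + q) = 1/(-140864 - 112) = 1/(-140976) = -1/140976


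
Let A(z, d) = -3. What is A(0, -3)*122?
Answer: -366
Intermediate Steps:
A(0, -3)*122 = -3*122 = -366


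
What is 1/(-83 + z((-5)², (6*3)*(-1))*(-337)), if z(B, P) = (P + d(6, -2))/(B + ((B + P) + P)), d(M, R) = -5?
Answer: 14/6589 ≈ 0.0021248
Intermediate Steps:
z(B, P) = (-5 + P)/(2*B + 2*P) (z(B, P) = (P - 5)/(B + ((B + P) + P)) = (-5 + P)/(B + (B + 2*P)) = (-5 + P)/(2*B + 2*P))
1/(-83 + z((-5)², (6*3)*(-1))*(-337)) = 1/(-83 + ((-5 + (6*3)*(-1))/(2*((-5)² + (6*3)*(-1))))*(-337)) = 1/(-83 + ((-5 + 18*(-1))/(2*(25 + 18*(-1))))*(-337)) = 1/(-83 + ((-5 - 18)/(2*(25 - 18)))*(-337)) = 1/(-83 + ((½)*(-23)/7)*(-337)) = 1/(-83 + ((½)*(⅐)*(-23))*(-337)) = 1/(-83 - 23/14*(-337)) = 1/(-83 + 7751/14) = 1/(6589/14) = 14/6589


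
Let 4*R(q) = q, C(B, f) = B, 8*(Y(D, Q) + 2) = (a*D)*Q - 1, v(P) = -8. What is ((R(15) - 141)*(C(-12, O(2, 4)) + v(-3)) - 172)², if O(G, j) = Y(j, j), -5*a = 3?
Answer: 6620329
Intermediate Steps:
a = -⅗ (a = -⅕*3 = -⅗ ≈ -0.60000)
Y(D, Q) = -17/8 - 3*D*Q/40 (Y(D, Q) = -2 + ((-3*D/5)*Q - 1)/8 = -2 + (-3*D*Q/5 - 1)/8 = -2 + (-1 - 3*D*Q/5)/8 = -2 + (-⅛ - 3*D*Q/40) = -17/8 - 3*D*Q/40)
O(G, j) = -17/8 - 3*j²/40 (O(G, j) = -17/8 - 3*j*j/40 = -17/8 - 3*j²/40)
R(q) = q/4
((R(15) - 141)*(C(-12, O(2, 4)) + v(-3)) - 172)² = (((¼)*15 - 141)*(-12 - 8) - 172)² = ((15/4 - 141)*(-20) - 172)² = (-549/4*(-20) - 172)² = (2745 - 172)² = 2573² = 6620329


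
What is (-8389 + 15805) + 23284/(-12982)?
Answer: 48125614/6491 ≈ 7414.2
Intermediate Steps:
(-8389 + 15805) + 23284/(-12982) = 7416 + 23284*(-1/12982) = 7416 - 11642/6491 = 48125614/6491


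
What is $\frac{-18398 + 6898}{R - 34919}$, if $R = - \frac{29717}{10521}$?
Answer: $\frac{30247875}{91853129} \approx 0.32931$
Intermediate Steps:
$R = - \frac{29717}{10521}$ ($R = \left(-29717\right) \frac{1}{10521} = - \frac{29717}{10521} \approx -2.8245$)
$\frac{-18398 + 6898}{R - 34919} = \frac{-18398 + 6898}{- \frac{29717}{10521} - 34919} = - \frac{11500}{- \frac{367412516}{10521}} = \left(-11500\right) \left(- \frac{10521}{367412516}\right) = \frac{30247875}{91853129}$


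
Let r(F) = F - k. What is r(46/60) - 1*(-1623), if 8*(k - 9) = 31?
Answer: 193307/120 ≈ 1610.9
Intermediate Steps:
k = 103/8 (k = 9 + (⅛)*31 = 9 + 31/8 = 103/8 ≈ 12.875)
r(F) = -103/8 + F (r(F) = F - 1*103/8 = F - 103/8 = -103/8 + F)
r(46/60) - 1*(-1623) = (-103/8 + 46/60) - 1*(-1623) = (-103/8 + 46*(1/60)) + 1623 = (-103/8 + 23/30) + 1623 = -1453/120 + 1623 = 193307/120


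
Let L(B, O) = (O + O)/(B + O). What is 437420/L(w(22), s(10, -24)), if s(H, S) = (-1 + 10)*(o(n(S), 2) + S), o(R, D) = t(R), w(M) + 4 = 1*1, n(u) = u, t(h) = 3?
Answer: 13997440/63 ≈ 2.2218e+5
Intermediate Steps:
w(M) = -3 (w(M) = -4 + 1*1 = -4 + 1 = -3)
o(R, D) = 3
s(H, S) = 27 + 9*S (s(H, S) = (-1 + 10)*(3 + S) = 9*(3 + S) = 27 + 9*S)
L(B, O) = 2*O/(B + O) (L(B, O) = (2*O)/(B + O) = 2*O/(B + O))
437420/L(w(22), s(10, -24)) = 437420/((2*(27 + 9*(-24))/(-3 + (27 + 9*(-24))))) = 437420/((2*(27 - 216)/(-3 + (27 - 216)))) = 437420/((2*(-189)/(-3 - 189))) = 437420/((2*(-189)/(-192))) = 437420/((2*(-189)*(-1/192))) = 437420/(63/32) = 437420*(32/63) = 13997440/63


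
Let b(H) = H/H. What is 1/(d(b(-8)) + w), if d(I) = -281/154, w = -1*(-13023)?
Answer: 154/2005261 ≈ 7.6798e-5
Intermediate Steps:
b(H) = 1
w = 13023
d(I) = -281/154 (d(I) = -281*1/154 = -281/154)
1/(d(b(-8)) + w) = 1/(-281/154 + 13023) = 1/(2005261/154) = 154/2005261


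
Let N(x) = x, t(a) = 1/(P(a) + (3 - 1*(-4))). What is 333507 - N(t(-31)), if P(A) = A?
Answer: 8004169/24 ≈ 3.3351e+5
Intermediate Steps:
t(a) = 1/(7 + a) (t(a) = 1/(a + (3 - 1*(-4))) = 1/(a + (3 + 4)) = 1/(a + 7) = 1/(7 + a))
333507 - N(t(-31)) = 333507 - 1/(7 - 31) = 333507 - 1/(-24) = 333507 - 1*(-1/24) = 333507 + 1/24 = 8004169/24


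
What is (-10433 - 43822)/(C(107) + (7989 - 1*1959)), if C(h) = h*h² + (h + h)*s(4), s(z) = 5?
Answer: -54255/1232143 ≈ -0.044033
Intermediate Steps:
C(h) = h³ + 10*h (C(h) = h*h² + (h + h)*5 = h³ + (2*h)*5 = h³ + 10*h)
(-10433 - 43822)/(C(107) + (7989 - 1*1959)) = (-10433 - 43822)/(107*(10 + 107²) + (7989 - 1*1959)) = -54255/(107*(10 + 11449) + (7989 - 1959)) = -54255/(107*11459 + 6030) = -54255/(1226113 + 6030) = -54255/1232143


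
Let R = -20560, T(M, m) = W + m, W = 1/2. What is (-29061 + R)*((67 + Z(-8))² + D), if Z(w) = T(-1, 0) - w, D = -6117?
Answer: 82718207/4 ≈ 2.0680e+7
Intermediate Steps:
W = ½ (W = 1*(½) = ½ ≈ 0.50000)
T(M, m) = ½ + m
Z(w) = ½ - w (Z(w) = (½ + 0) - w = ½ - w)
(-29061 + R)*((67 + Z(-8))² + D) = (-29061 - 20560)*((67 + (½ - 1*(-8)))² - 6117) = -49621*((67 + (½ + 8))² - 6117) = -49621*((67 + 17/2)² - 6117) = -49621*((151/2)² - 6117) = -49621*(22801/4 - 6117) = -49621*(-1667/4) = 82718207/4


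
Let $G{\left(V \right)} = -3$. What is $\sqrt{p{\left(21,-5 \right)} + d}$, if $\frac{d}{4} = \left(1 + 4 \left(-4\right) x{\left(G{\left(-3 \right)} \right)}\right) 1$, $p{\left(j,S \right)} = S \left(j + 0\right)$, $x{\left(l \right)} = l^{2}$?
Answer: $i \sqrt{677} \approx 26.019 i$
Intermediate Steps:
$p{\left(j,S \right)} = S j$
$d = -572$ ($d = 4 \left(1 + 4 \left(-4\right) \left(-3\right)^{2}\right) 1 = 4 \left(1 - 144\right) 1 = 4 \left(\left(-143\right) 1\right) = 4 \left(-143\right) = -572$)
$\sqrt{p{\left(21,-5 \right)} + d} = \sqrt{\left(-5\right) 21 - 572} = \sqrt{-105 - 572} = \sqrt{-677} = i \sqrt{677}$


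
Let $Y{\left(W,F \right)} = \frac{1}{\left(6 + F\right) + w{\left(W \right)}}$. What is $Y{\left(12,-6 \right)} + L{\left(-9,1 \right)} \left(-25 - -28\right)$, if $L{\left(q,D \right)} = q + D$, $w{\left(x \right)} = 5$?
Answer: $- \frac{119}{5} \approx -23.8$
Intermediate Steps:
$L{\left(q,D \right)} = D + q$
$Y{\left(W,F \right)} = \frac{1}{11 + F}$ ($Y{\left(W,F \right)} = \frac{1}{\left(6 + F\right) + 5} = \frac{1}{11 + F}$)
$Y{\left(12,-6 \right)} + L{\left(-9,1 \right)} \left(-25 - -28\right) = \frac{1}{11 - 6} + \left(1 - 9\right) \left(-25 - -28\right) = \frac{1}{5} - 8 \left(-25 + 28\right) = \frac{1}{5} - 24 = - \frac{119}{5}$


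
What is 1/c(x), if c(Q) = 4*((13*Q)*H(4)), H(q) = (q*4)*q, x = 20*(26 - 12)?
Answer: 1/931840 ≈ 1.0731e-6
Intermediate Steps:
x = 280 (x = 20*14 = 280)
H(q) = 4*q**2 (H(q) = (4*q)*q = 4*q**2)
c(Q) = 3328*Q (c(Q) = 4*((13*Q)*(4*4**2)) = 4*((13*Q)*(4*16)) = 4*((13*Q)*64) = 4*(832*Q) = 3328*Q)
1/c(x) = 1/(3328*280) = 1/931840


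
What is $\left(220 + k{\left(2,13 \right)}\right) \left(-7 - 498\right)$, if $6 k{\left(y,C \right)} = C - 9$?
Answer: $- \frac{334310}{3} \approx -1.1144 \cdot 10^{5}$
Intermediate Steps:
$k{\left(y,C \right)} = - \frac{3}{2} + \frac{C}{6}$ ($k{\left(y,C \right)} = \frac{C - 9}{6} = \frac{-9 + C}{6} = - \frac{3}{2} + \frac{C}{6}$)
$\left(220 + k{\left(2,13 \right)}\right) \left(-7 - 498\right) = \left(220 + \left(- \frac{3}{2} + \frac{1}{6} \cdot 13\right)\right) \left(-7 - 498\right) = \left(220 + \left(- \frac{3}{2} + \frac{13}{6}\right)\right) \left(-505\right) = \left(220 + \frac{2}{3}\right) \left(-505\right) = \frac{662}{3} \left(-505\right) = - \frac{334310}{3}$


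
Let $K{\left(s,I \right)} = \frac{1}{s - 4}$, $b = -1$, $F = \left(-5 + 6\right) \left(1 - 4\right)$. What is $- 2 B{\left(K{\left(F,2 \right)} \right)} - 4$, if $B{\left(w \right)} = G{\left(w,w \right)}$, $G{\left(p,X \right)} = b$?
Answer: $-2$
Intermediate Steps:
$F = -3$ ($F = 1 \left(-3\right) = -3$)
$K{\left(s,I \right)} = \frac{1}{-4 + s}$
$G{\left(p,X \right)} = -1$
$B{\left(w \right)} = -1$
$- 2 B{\left(K{\left(F,2 \right)} \right)} - 4 = \left(-2\right) \left(-1\right) - 4 = 2 - 4 = -2$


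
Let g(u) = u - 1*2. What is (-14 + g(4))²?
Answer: 144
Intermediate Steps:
g(u) = -2 + u (g(u) = u - 2 = -2 + u)
(-14 + g(4))² = (-14 + (-2 + 4))² = (-14 + 2)² = (-12)² = 144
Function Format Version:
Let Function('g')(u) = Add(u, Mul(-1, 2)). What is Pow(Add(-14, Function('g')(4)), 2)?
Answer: 144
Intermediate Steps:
Function('g')(u) = Add(-2, u) (Function('g')(u) = Add(u, -2) = Add(-2, u))
Pow(Add(-14, Function('g')(4)), 2) = Pow(Add(-14, Add(-2, 4)), 2) = Pow(Add(-14, 2), 2) = Pow(-12, 2) = 144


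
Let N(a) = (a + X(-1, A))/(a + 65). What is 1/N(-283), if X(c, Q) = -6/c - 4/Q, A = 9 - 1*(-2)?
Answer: 2398/3051 ≈ 0.78597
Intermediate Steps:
A = 11 (A = 9 + 2 = 11)
N(a) = (62/11 + a)/(65 + a) (N(a) = (a + (-6/(-1) - 4/11))/(a + 65) = (a + (-6*(-1) - 4*1/11))/(65 + a) = (a + (6 - 4/11))/(65 + a) = (a + 62/11)/(65 + a) = (62/11 + a)/(65 + a))
1/N(-283) = 1/((62/11 - 283)/(65 - 283)) = 1/(-3051/11/(-218)) = 1/(-1/218*(-3051/11)) = 1/(3051/2398) = 2398/3051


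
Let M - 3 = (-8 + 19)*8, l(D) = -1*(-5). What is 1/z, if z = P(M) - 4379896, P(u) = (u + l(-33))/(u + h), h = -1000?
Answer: -303/1327108520 ≈ -2.2832e-7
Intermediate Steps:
l(D) = 5
M = 91 (M = 3 + (-8 + 19)*8 = 3 + 11*8 = 3 + 88 = 91)
P(u) = (5 + u)/(-1000 + u) (P(u) = (u + 5)/(u - 1000) = (5 + u)/(-1000 + u))
z = -1327108520/303 (z = (5 + 91)/(-1000 + 91) - 4379896 = 96/(-909) - 4379896 = -1/909*96 - 4379896 = -32/303 - 4379896 = -1327108520/303 ≈ -4.3799e+6)
1/z = 1/(-1327108520/303) = -303/1327108520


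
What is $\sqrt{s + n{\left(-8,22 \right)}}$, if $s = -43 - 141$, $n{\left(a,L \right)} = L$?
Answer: $9 i \sqrt{2} \approx 12.728 i$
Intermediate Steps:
$s = -184$
$\sqrt{s + n{\left(-8,22 \right)}} = \sqrt{-184 + 22} = \sqrt{-162} = 9 i \sqrt{2}$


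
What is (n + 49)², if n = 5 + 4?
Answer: 3364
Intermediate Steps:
n = 9
(n + 49)² = (9 + 49)² = 58² = 3364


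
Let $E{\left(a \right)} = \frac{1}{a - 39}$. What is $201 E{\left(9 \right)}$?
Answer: $- \frac{67}{10} \approx -6.7$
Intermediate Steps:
$E{\left(a \right)} = \frac{1}{-39 + a}$
$201 E{\left(9 \right)} = \frac{201}{-39 + 9} = \frac{201}{-30} = 201 \left(- \frac{1}{30}\right) = - \frac{67}{10}$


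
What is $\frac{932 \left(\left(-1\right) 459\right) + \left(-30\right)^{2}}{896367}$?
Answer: $- \frac{142296}{298789} \approx -0.47624$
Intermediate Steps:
$\frac{932 \left(\left(-1\right) 459\right) + \left(-30\right)^{2}}{896367} = \left(932 \left(-459\right) + 900\right) \frac{1}{896367} = \left(-427788 + 900\right) \frac{1}{896367} = \left(-426888\right) \frac{1}{896367} = - \frac{142296}{298789}$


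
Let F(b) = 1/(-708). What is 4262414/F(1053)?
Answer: -3017789112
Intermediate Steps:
F(b) = -1/708
4262414/F(1053) = 4262414/(-1/708) = 4262414*(-708) = -3017789112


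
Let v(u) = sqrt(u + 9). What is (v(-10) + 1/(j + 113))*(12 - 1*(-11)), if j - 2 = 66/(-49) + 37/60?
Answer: 67620/335953 + 23*I ≈ 0.20128 + 23.0*I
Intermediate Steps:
j = 3733/2940 (j = 2 + (66/(-49) + 37/60) = 2 + (66*(-1/49) + 37*(1/60)) = 2 + (-66/49 + 37/60) = 2 - 2147/2940 = 3733/2940 ≈ 1.2697)
v(u) = sqrt(9 + u)
(v(-10) + 1/(j + 113))*(12 - 1*(-11)) = (sqrt(9 - 10) + 1/(3733/2940 + 113))*(12 - 1*(-11)) = (sqrt(-1) + 1/(335953/2940))*(12 + 11) = (I + 2940/335953)*23 = (2940/335953 + I)*23 = 67620/335953 + 23*I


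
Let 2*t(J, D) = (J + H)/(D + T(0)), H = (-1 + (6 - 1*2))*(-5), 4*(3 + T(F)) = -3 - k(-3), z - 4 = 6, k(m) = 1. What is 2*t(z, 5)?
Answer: -5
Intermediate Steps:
z = 10 (z = 4 + 6 = 10)
T(F) = -4 (T(F) = -3 + (-3 - 1*1)/4 = -3 + (-3 - 1)/4 = -3 + (¼)*(-4) = -3 - 1 = -4)
H = -15 (H = (-1 + (6 - 2))*(-5) = (-1 + 4)*(-5) = 3*(-5) = -15)
t(J, D) = (-15 + J)/(2*(-4 + D)) (t(J, D) = ((J - 15)/(D - 4))/2 = ((-15 + J)/(-4 + D))/2 = (-15 + J)/(2*(-4 + D)))
2*t(z, 5) = 2*((-15 + 10)/(2*(-4 + 5))) = 2*((½)*(-5)/1) = 2*((½)*1*(-5)) = 2*(-5/2) = -5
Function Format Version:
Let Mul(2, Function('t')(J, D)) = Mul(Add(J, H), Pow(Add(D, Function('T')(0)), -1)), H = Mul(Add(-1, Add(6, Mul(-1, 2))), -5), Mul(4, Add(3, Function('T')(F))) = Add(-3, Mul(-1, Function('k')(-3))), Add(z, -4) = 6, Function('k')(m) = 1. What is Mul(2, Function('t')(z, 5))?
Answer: -5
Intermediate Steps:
z = 10 (z = Add(4, 6) = 10)
Function('T')(F) = -4 (Function('T')(F) = Add(-3, Mul(Rational(1, 4), Add(-3, Mul(-1, 1)))) = Add(-3, Mul(Rational(1, 4), Add(-3, -1))) = Add(-3, Mul(Rational(1, 4), -4)) = Add(-3, -1) = -4)
H = -15 (H = Mul(Add(-1, Add(6, -2)), -5) = Mul(Add(-1, 4), -5) = Mul(3, -5) = -15)
Function('t')(J, D) = Mul(Rational(1, 2), Pow(Add(-4, D), -1), Add(-15, J)) (Function('t')(J, D) = Mul(Rational(1, 2), Mul(Add(J, -15), Pow(Add(D, -4), -1))) = Mul(Rational(1, 2), Mul(Add(-15, J), Pow(Add(-4, D), -1))) = Mul(Rational(1, 2), Mul(Pow(Add(-4, D), -1), Add(-15, J))) = Mul(Rational(1, 2), Pow(Add(-4, D), -1), Add(-15, J)))
Mul(2, Function('t')(z, 5)) = Mul(2, Mul(Rational(1, 2), Pow(Add(-4, 5), -1), Add(-15, 10))) = Mul(2, Mul(Rational(1, 2), Pow(1, -1), -5)) = Mul(2, Mul(Rational(1, 2), 1, -5)) = Mul(2, Rational(-5, 2)) = -5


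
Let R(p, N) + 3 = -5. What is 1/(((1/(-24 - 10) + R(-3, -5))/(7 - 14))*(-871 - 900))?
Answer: -34/69069 ≈ -0.00049226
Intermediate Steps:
R(p, N) = -8 (R(p, N) = -3 - 5 = -8)
1/(((1/(-24 - 10) + R(-3, -5))/(7 - 14))*(-871 - 900)) = 1/(((1/(-24 - 10) - 8)/(7 - 14))*(-871 - 900)) = 1/(((1/(-34) - 8)/(-7))*(-1771)) = 1/(((-1/34 - 8)*(-1/7))*(-1771)) = 1/(-273/34*(-1/7)*(-1771)) = 1/((39/34)*(-1771)) = 1/(-69069/34) = -34/69069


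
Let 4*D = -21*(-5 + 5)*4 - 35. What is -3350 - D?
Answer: -13365/4 ≈ -3341.3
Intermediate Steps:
D = -35/4 (D = (-21*(-5 + 5)*4 - 35)/4 = (-0*4 - 35)/4 = (-21*0 - 35)/4 = (0 - 35)/4 = (1/4)*(-35) = -35/4 ≈ -8.7500)
-3350 - D = -3350 - 1*(-35/4) = -3350 + 35/4 = -13365/4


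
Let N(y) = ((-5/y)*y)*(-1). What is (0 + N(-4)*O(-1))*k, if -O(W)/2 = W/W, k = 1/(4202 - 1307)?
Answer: -2/579 ≈ -0.0034542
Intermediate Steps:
k = 1/2895 ≈ 0.00034542
O(W) = -2 (O(W) = -2*W/W = -2*1 = -2)
N(y) = 5 (N(y) = -5*(-1) = 5)
(0 + N(-4)*O(-1))*k = (0 + 5*(-2))*(1/2895) = (0 - 10)*(1/2895) = -10*1/2895 = -2/579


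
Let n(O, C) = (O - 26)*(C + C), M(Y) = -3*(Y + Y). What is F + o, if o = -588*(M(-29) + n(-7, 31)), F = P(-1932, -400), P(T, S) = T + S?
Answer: 1098404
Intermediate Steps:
M(Y) = -6*Y
n(O, C) = 2*C*(-26 + O) (n(O, C) = (-26 + O)*(2*C) = 2*C*(-26 + O))
P(T, S) = S + T
F = -2332 (F = -400 - 1932 = -2332)
o = 1100736 (o = -588*(-6*(-29) + 2*31*(-26 - 7)) = -588*(174 + 2*31*(-33)) = -588*(174 - 2046) = -588*(-1872) = 1100736)
F + o = -2332 + 1100736 = 1098404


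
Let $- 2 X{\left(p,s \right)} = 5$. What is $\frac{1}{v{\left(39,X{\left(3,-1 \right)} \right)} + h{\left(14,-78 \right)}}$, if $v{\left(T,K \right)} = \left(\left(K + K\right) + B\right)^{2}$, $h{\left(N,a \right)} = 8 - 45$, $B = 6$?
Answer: $- \frac{1}{36} \approx -0.027778$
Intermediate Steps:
$h{\left(N,a \right)} = -37$ ($h{\left(N,a \right)} = 8 - 45 = -37$)
$X{\left(p,s \right)} = - \frac{5}{2}$ ($X{\left(p,s \right)} = \left(- \frac{1}{2}\right) 5 = - \frac{5}{2}$)
$v{\left(T,K \right)} = \left(6 + 2 K\right)^{2}$ ($v{\left(T,K \right)} = \left(\left(K + K\right) + 6\right)^{2} = \left(2 K + 6\right)^{2} = \left(6 + 2 K\right)^{2}$)
$\frac{1}{v{\left(39,X{\left(3,-1 \right)} \right)} + h{\left(14,-78 \right)}} = \frac{1}{4 \left(3 - \frac{5}{2}\right)^{2} - 37} = \frac{1}{\frac{4}{4} - 37} = \frac{1}{4 \cdot \frac{1}{4} - 37} = \frac{1}{1 - 37} = \frac{1}{-36} = - \frac{1}{36}$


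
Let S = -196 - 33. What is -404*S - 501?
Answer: 92015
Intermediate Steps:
S = -229
-404*S - 501 = -404*(-229) - 501 = 92516 - 501 = 92015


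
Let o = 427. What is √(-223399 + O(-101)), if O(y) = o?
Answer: 2*I*√55743 ≈ 472.2*I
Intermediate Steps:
O(y) = 427
√(-223399 + O(-101)) = √(-223399 + 427) = √(-222972) = 2*I*√55743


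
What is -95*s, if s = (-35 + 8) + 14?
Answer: 1235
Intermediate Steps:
s = -13 (s = -27 + 14 = -13)
-95*s = -95*(-13) = 1235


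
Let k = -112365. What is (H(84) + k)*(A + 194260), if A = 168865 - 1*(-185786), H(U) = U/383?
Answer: -23622775160721/383 ≈ -6.1678e+10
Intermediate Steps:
H(U) = U/383 (H(U) = U*(1/383) = U/383)
A = 354651 (A = 168865 + 185786 = 354651)
(H(84) + k)*(A + 194260) = ((1/383)*84 - 112365)*(354651 + 194260) = (84/383 - 112365)*548911 = -43035711/383*548911 = -23622775160721/383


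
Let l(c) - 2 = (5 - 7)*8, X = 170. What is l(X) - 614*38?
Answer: -23346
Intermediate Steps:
l(c) = -14 (l(c) = 2 + (5 - 7)*8 = 2 - 2*8 = 2 - 16 = -14)
l(X) - 614*38 = -14 - 614*38 = -14 - 1*23332 = -14 - 23332 = -23346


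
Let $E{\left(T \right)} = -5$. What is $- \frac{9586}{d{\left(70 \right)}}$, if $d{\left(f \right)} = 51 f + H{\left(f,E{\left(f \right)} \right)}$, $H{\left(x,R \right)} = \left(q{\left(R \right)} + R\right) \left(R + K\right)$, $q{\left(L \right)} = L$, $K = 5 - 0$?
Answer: $- \frac{4793}{1785} \approx -2.6852$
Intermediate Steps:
$K = 5$ ($K = 5 + 0 = 5$)
$H{\left(x,R \right)} = 2 R \left(5 + R\right)$ ($H{\left(x,R \right)} = \left(R + R\right) \left(R + 5\right) = 2 R \left(5 + R\right)$)
$d{\left(f \right)} = 51 f$ ($d{\left(f \right)} = 51 f + 2 \left(-5\right) \left(5 - 5\right) = 51 f + 2 \left(-5\right) 0 = 51 f + 0 = 51 f$)
$- \frac{9586}{d{\left(70 \right)}} = - \frac{9586}{51 \cdot 70} = - \frac{9586}{3570} = \left(-9586\right) \frac{1}{3570} = - \frac{4793}{1785}$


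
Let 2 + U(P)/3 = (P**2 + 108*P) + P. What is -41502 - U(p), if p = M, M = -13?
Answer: -37752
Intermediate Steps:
p = -13
U(P) = -6 + 3*P**2 + 327*P (U(P) = -6 + 3*((P**2 + 108*P) + P) = -6 + 3*(P**2 + 109*P) = -6 + (3*P**2 + 327*P) = -6 + 3*P**2 + 327*P)
-41502 - U(p) = -41502 - (-6 + 3*(-13)**2 + 327*(-13)) = -41502 - (-6 + 3*169 - 4251) = -41502 - (-6 + 507 - 4251) = -41502 - 1*(-3750) = -41502 + 3750 = -37752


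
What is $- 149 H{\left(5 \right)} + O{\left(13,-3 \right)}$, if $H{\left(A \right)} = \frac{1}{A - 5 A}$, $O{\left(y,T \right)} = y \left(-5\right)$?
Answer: $- \frac{1151}{20} \approx -57.55$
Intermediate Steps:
$O{\left(y,T \right)} = - 5 y$
$H{\left(A \right)} = - \frac{1}{4 A}$ ($H{\left(A \right)} = \frac{1}{\left(-4\right) A} = - \frac{1}{4 A}$)
$- 149 H{\left(5 \right)} + O{\left(13,-3 \right)} = - 149 \left(- \frac{1}{4 \cdot 5}\right) - 65 = - 149 \left(\left(- \frac{1}{4}\right) \frac{1}{5}\right) - 65 = \left(-149\right) \left(- \frac{1}{20}\right) - 65 = \frac{149}{20} - 65 = - \frac{1151}{20}$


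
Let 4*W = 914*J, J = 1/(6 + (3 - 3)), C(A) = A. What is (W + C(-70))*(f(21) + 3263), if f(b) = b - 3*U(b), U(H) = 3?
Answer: -1254325/12 ≈ -1.0453e+5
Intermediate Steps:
J = ⅙ (J = 1/(6 + 0) = 1/6 = ⅙ ≈ 0.16667)
f(b) = -9 + b (f(b) = b - 3*3 = b - 9 = -9 + b)
W = 457/12 (W = (914*(⅙))/4 = (¼)*(457/3) = 457/12 ≈ 38.083)
(W + C(-70))*(f(21) + 3263) = (457/12 - 70)*((-9 + 21) + 3263) = -383*(12 + 3263)/12 = -383/12*3275 = -1254325/12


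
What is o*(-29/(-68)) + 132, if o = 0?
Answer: 132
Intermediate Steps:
o*(-29/(-68)) + 132 = 0*(-29/(-68)) + 132 = 0*(-29*(-1/68)) + 132 = 0*(29/68) + 132 = 0 + 132 = 132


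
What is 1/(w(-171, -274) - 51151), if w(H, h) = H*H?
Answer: -1/21910 ≈ -4.5641e-5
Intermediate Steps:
w(H, h) = H**2
1/(w(-171, -274) - 51151) = 1/((-171)**2 - 51151) = 1/(29241 - 51151) = 1/(-21910) = -1/21910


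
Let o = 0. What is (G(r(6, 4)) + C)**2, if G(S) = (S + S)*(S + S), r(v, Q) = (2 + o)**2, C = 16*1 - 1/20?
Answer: 2556801/400 ≈ 6392.0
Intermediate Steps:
C = 319/20 (C = 16 - 1*1/20 = 16 - 1/20 = 319/20 ≈ 15.950)
r(v, Q) = 4 (r(v, Q) = (2 + 0)**2 = 2**2 = 4)
G(S) = 4*S**2 (G(S) = (2*S)*(2*S) = 4*S**2)
(G(r(6, 4)) + C)**2 = (4*4**2 + 319/20)**2 = (4*16 + 319/20)**2 = (64 + 319/20)**2 = (1599/20)**2 = 2556801/400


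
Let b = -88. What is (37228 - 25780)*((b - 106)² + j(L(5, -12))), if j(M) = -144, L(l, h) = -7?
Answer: 429208416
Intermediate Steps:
(37228 - 25780)*((b - 106)² + j(L(5, -12))) = (37228 - 25780)*((-88 - 106)² - 144) = 11448*((-194)² - 144) = 11448*(37636 - 144) = 11448*37492 = 429208416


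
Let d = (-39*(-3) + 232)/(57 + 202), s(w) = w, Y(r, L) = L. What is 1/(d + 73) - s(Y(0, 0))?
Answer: 259/19256 ≈ 0.013450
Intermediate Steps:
d = 349/259 (d = (117 + 232)/259 = 349*(1/259) = 349/259 ≈ 1.3475)
1/(d + 73) - s(Y(0, 0)) = 1/(349/259 + 73) - 1*0 = 1/(19256/259) + 0 = 259/19256 + 0 = 259/19256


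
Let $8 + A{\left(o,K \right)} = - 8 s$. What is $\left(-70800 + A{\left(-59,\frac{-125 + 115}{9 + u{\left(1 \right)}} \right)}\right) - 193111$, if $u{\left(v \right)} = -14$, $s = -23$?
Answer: $-263735$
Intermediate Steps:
$A{\left(o,K \right)} = 176$ ($A{\left(o,K \right)} = -8 - -184 = -8 + 184 = 176$)
$\left(-70800 + A{\left(-59,\frac{-125 + 115}{9 + u{\left(1 \right)}} \right)}\right) - 193111 = \left(-70800 + 176\right) - 193111 = -70624 - 193111 = -263735$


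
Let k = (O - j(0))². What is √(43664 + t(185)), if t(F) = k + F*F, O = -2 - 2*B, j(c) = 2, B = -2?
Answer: √77889 ≈ 279.09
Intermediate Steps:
O = 2 (O = -2 - 2*(-2) = -2 + 4 = 2)
k = 0 (k = (2 - 1*2)² = (2 - 2)² = 0² = 0)
t(F) = F² (t(F) = 0 + F*F = 0 + F² = F²)
√(43664 + t(185)) = √(43664 + 185²) = √(43664 + 34225) = √77889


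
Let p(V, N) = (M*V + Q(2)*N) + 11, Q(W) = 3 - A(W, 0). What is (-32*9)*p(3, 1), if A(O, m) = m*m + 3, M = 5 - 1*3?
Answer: -4896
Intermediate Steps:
M = 2 (M = 5 - 3 = 2)
A(O, m) = 3 + m² (A(O, m) = m² + 3 = 3 + m²)
Q(W) = 0 (Q(W) = 3 - (3 + 0²) = 3 - (3 + 0) = 3 - 1*3 = 3 - 3 = 0)
p(V, N) = 11 + 2*V (p(V, N) = (2*V + 0*N) + 11 = (2*V + 0) + 11 = 2*V + 11 = 11 + 2*V)
(-32*9)*p(3, 1) = (-32*9)*(11 + 2*3) = -288*(11 + 6) = -288*17 = -4896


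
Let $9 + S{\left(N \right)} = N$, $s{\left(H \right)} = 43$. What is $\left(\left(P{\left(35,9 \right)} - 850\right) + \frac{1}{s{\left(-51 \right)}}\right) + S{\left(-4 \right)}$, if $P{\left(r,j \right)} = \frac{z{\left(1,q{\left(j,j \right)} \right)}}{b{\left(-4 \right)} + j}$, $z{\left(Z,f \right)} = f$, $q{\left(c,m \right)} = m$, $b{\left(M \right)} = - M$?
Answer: $- \frac{482017}{559} \approx -862.28$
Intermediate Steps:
$S{\left(N \right)} = -9 + N$
$P{\left(r,j \right)} = \frac{j}{4 + j}$ ($P{\left(r,j \right)} = \frac{j}{\left(-1\right) \left(-4\right) + j} = \frac{j}{4 + j}$)
$\left(\left(P{\left(35,9 \right)} - 850\right) + \frac{1}{s{\left(-51 \right)}}\right) + S{\left(-4 \right)} = \left(\left(\frac{9}{4 + 9} - 850\right) + \frac{1}{43}\right) - 13 = \left(\left(\frac{9}{13} - 850\right) + \frac{1}{43}\right) - 13 = \left(- \frac{11041}{13} + \frac{1}{43}\right) - 13 = - \frac{474750}{559} - 13 = - \frac{482017}{559}$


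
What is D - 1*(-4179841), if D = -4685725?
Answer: -505884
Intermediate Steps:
D - 1*(-4179841) = -4685725 - 1*(-4179841) = -4685725 + 4179841 = -505884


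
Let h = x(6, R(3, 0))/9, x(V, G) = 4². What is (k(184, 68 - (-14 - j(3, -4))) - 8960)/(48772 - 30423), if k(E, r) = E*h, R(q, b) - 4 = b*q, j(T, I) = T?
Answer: -77696/165141 ≈ -0.47048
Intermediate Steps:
R(q, b) = 4 + b*q
x(V, G) = 16
h = 16/9 ≈ 1.7778
k(E, r) = 16*E/9 (k(E, r) = E*(16/9) = 16*E/9)
(k(184, 68 - (-14 - j(3, -4))) - 8960)/(48772 - 30423) = ((16/9)*184 - 8960)/(48772 - 30423) = (2944/9 - 8960)/18349 = -77696/9*1/18349 = -77696/165141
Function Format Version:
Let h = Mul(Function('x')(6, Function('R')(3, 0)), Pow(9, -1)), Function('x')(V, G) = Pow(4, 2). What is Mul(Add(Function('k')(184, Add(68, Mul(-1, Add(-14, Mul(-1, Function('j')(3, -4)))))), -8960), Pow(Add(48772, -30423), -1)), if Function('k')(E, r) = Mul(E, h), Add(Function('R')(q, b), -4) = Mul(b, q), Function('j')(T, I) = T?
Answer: Rational(-77696, 165141) ≈ -0.47048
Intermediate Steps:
Function('R')(q, b) = Add(4, Mul(b, q))
Function('x')(V, G) = 16
h = Rational(16, 9) (h = Mul(16, Pow(9, -1)) = Mul(16, Rational(1, 9)) = Rational(16, 9) ≈ 1.7778)
Function('k')(E, r) = Mul(Rational(16, 9), E) (Function('k')(E, r) = Mul(E, Rational(16, 9)) = Mul(Rational(16, 9), E))
Mul(Add(Function('k')(184, Add(68, Mul(-1, Add(-14, Mul(-1, Function('j')(3, -4)))))), -8960), Pow(Add(48772, -30423), -1)) = Mul(Add(Mul(Rational(16, 9), 184), -8960), Pow(Add(48772, -30423), -1)) = Mul(Add(Rational(2944, 9), -8960), Pow(18349, -1)) = Mul(Rational(-77696, 9), Rational(1, 18349)) = Rational(-77696, 165141)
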